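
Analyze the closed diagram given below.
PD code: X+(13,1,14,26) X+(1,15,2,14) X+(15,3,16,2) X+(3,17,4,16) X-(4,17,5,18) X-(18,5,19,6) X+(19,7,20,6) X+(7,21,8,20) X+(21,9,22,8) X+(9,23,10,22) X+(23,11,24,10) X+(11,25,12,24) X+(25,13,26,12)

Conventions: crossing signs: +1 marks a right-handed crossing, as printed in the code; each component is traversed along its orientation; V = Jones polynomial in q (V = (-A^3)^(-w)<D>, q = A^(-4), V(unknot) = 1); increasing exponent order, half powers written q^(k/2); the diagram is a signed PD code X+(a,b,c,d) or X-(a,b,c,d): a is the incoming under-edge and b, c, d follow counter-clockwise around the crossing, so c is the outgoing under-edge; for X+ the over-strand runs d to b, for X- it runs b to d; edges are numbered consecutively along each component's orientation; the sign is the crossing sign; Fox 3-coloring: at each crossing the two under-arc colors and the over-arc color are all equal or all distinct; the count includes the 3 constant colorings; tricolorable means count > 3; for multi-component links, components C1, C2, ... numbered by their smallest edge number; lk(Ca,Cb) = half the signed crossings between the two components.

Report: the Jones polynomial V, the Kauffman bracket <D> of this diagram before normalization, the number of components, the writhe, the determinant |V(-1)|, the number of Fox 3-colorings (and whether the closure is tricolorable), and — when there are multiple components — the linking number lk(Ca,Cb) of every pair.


V = q^4 + q^6 - q^7 + q^8 - q^9 + q^10 - q^11 + q^12 - q^13
<D> = A^-25 - A^-21 + A^-17 - A^-13 + A^-9 - A^-5 + A^-1 - A^3 - A^11 (w = +9)
1 component over 13 crossings, w = +9
9 Fox colorings among 3^13, |V(-1)| = 9: tricolorable
why: w = +9 shifts under R1 moves; the (-A^3)^(-9) factor cancels that in V


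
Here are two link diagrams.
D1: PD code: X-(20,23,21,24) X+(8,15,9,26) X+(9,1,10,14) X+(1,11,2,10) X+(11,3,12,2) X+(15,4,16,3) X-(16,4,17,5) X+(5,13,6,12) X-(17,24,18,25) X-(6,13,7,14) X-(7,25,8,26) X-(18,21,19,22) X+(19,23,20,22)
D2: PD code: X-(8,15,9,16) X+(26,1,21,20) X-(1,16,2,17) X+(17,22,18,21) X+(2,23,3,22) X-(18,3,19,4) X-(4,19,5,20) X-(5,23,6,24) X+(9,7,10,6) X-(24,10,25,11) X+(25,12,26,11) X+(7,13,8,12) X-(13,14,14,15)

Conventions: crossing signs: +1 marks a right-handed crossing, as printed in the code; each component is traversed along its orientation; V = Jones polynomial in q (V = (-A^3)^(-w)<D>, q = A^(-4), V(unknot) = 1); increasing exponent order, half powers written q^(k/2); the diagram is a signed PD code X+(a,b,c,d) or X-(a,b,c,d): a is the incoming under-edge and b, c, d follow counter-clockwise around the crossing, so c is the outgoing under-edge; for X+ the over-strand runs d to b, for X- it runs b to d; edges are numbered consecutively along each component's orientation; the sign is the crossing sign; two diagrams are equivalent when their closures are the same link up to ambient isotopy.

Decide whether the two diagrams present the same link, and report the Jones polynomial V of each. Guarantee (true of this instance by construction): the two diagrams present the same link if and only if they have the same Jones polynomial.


equivalent: no
V(D1) = -q^(1/2) - q^(3/2) - q^(5/2) + q^(9/2)  (w +1, c 13, <D> = -A^-15 + A^-7 + A^-3 + A)
D2 (bracket A^-9 + 2A^-1 - A^3 + A^7 - A^11; 13 crossings at w = -1): V = q^(-7/2) - q^(-5/2) + q^(-3/2) - 2q^(-1/2) - q^(3/2)
why: 2 classes among 2 diagrams; unequal V(q) rules out equality


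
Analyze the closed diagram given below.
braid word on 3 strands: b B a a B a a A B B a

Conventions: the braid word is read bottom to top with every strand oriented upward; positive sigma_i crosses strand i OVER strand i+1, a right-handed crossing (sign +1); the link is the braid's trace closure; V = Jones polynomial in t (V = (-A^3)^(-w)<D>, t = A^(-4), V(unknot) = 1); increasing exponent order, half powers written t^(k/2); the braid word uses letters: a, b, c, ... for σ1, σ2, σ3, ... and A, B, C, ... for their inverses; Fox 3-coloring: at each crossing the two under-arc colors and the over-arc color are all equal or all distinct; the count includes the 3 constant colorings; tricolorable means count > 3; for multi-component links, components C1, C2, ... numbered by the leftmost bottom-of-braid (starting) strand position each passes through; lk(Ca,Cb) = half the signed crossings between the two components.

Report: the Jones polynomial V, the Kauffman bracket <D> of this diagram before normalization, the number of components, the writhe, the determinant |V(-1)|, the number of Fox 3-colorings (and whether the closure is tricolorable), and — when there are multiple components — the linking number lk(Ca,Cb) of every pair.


V = t^(-5/2) - 2t^(-3/2) + 2t^(-1/2) - 4t^(1/2) + 3t^(3/2) - 3t^(5/2) + 2t^(7/2) - t^(9/2)
<D> = A^-15 - 2A^-11 + 3A^-7 - 3A^-3 + 4A - 2A^5 + 2A^9 - A^13 (w = +1)
2 components over 11 crossings, w = +1
lk(C1,C2): +1
9 Fox colorings among 3^11, |V(-1)| = 18: tricolorable
why: summing lk over 1 pair gives +1


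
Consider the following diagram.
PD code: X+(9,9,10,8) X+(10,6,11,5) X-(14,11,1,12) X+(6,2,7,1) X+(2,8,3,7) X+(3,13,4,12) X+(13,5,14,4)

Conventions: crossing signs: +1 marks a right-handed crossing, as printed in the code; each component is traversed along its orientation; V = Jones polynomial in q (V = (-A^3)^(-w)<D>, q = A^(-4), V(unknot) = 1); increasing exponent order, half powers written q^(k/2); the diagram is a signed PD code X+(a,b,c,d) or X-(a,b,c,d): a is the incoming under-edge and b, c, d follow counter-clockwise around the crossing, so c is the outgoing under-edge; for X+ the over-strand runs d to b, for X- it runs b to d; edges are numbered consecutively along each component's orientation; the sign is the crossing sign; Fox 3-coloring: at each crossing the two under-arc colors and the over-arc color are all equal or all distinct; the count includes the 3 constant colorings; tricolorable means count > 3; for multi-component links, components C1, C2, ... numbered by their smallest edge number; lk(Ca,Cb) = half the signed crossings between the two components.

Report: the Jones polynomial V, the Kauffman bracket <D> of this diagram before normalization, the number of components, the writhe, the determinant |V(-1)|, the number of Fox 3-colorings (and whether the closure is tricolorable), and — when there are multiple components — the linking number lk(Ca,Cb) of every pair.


V = q - q^2 + 2q^3 - q^4 + q^5 - q^6
<D> = A^-9 - A^-5 + A^-1 - 2A^3 + A^7 - A^11 (w = +5)
1 component over 7 crossings, w = +5
3 Fox colorings among 3^7, |V(-1)| = 7: not tricolorable
why: |V(-1)| = 7: so not tricolorable, since 3 does not divide 7


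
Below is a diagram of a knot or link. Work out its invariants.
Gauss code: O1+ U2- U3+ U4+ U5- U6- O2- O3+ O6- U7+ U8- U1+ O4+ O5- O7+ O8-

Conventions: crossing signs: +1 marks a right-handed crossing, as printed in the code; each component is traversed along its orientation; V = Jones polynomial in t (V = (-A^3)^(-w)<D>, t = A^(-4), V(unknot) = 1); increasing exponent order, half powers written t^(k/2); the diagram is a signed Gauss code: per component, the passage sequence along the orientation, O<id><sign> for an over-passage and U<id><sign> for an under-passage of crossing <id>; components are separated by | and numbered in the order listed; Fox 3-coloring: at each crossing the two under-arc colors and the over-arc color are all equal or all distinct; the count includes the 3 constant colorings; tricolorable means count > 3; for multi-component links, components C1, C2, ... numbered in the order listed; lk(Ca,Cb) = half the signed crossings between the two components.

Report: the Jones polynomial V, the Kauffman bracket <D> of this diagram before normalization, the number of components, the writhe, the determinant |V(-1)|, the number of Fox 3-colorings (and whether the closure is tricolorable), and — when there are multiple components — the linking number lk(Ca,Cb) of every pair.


V = 1
<D> = 1 (w = 0)
1 component over 8 crossings, w = 0
3 Fox colorings among 3^8, |V(-1)| = 1: not tricolorable
why: w = 0 (over 8 crossings) is diagram-only; (-A^3)^(0) removes it from V


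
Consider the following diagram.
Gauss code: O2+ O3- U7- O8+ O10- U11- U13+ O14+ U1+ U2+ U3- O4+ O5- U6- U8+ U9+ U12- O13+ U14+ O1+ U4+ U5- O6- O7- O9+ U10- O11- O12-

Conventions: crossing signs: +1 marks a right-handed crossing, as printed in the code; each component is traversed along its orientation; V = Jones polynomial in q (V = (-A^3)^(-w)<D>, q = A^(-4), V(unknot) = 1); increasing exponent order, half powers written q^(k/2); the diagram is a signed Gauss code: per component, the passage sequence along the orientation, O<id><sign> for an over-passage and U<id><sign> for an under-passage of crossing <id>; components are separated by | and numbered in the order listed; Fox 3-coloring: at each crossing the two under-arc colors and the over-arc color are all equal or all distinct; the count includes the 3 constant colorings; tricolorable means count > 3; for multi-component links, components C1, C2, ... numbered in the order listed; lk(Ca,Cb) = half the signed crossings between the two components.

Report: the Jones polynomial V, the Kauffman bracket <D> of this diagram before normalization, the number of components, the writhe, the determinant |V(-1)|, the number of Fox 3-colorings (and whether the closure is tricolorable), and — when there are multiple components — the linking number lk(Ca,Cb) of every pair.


V(q) = -q^-3 + q^-2 - q^-1 + 3 - q + q^2 - q^3
bracket: -A^-12 + A^-8 - A^-4 + 3 - A^4 + A^8 - A^12, w = 0
1 component, writhe 0, over 14 crossings
det 9, colorings 27 of 3^14 — tricolorable
observation: V spans 6 powers of q: at least 6 crossings in any diagram


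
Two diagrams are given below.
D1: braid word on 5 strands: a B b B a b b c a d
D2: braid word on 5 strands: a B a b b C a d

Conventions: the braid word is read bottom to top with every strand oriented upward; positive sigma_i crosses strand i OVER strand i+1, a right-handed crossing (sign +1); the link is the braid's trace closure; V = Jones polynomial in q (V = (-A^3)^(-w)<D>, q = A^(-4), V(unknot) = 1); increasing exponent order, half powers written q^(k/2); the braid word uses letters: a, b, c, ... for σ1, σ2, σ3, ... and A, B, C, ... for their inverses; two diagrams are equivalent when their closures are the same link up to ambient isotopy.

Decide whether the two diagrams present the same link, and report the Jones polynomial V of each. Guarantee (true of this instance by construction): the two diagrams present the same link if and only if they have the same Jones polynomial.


equivalent: yes
D1 (bracket -A^-6 + A^-2 - A^2 + 2A^6 - A^10 + A^14; 10 crossings at w = +6): V = q - q^2 + 2q^3 - q^4 + q^5 - q^6
V(D2) = q - q^2 + 2q^3 - q^4 + q^5 - q^6  [8 crossings, <D> = -A^-12 + A^-8 - A^-4 + 2 - A^4 + A^8, w = +4]
observation: all 2 diagrams share one V(q), hence one class


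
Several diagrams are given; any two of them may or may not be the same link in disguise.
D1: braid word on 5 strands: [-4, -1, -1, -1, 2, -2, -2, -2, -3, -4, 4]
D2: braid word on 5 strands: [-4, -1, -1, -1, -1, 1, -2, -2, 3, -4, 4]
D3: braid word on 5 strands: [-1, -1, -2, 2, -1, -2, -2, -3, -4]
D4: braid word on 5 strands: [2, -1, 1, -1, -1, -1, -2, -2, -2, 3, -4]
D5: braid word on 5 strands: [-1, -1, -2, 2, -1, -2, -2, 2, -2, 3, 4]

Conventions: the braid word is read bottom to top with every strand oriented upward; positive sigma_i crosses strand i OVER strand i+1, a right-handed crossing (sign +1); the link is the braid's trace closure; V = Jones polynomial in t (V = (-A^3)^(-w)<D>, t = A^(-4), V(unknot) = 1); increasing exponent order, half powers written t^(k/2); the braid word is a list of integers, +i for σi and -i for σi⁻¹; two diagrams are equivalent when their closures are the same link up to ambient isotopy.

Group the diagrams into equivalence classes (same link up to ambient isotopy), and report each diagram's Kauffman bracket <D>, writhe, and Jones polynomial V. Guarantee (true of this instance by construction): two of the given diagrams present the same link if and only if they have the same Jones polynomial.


grouping into links: {D1, D2, D3, D4, D5}
V(D1) = t^(-13/2) - t^(-11/2) + t^(-9/2) - 2t^(-7/2) - t^(-3/2)  (w -7, c 11, <D> = A^-15 + 2A^-7 - A^-3 + A - A^5)
V(D2) = t^(-13/2) - t^(-11/2) + t^(-9/2) - 2t^(-7/2) - t^(-3/2)  [11 crossings, <D> = A^-9 + 2A^-1 - A^3 + A^7 - A^11, w = -5]
V(D3) = t^(-13/2) - t^(-11/2) + t^(-9/2) - 2t^(-7/2) - t^(-3/2)  [9 crossings, <D> = A^-15 + 2A^-7 - A^-3 + A - A^5, w = -7]
V(D4) = t^(-13/2) - t^(-11/2) + t^(-9/2) - 2t^(-7/2) - t^(-3/2)  (w -5, c 11, <D> = A^-9 + 2A^-1 - A^3 + A^7 - A^11)
V(D5) = t^(-13/2) - t^(-11/2) + t^(-9/2) - 2t^(-7/2) - t^(-3/2)  [11 crossings, <D> = A^-3 + 2A^5 - A^9 + A^13 - A^17, w = -3]
key observation: one V(t) for all 5 diagrams — one class (guaranteed)


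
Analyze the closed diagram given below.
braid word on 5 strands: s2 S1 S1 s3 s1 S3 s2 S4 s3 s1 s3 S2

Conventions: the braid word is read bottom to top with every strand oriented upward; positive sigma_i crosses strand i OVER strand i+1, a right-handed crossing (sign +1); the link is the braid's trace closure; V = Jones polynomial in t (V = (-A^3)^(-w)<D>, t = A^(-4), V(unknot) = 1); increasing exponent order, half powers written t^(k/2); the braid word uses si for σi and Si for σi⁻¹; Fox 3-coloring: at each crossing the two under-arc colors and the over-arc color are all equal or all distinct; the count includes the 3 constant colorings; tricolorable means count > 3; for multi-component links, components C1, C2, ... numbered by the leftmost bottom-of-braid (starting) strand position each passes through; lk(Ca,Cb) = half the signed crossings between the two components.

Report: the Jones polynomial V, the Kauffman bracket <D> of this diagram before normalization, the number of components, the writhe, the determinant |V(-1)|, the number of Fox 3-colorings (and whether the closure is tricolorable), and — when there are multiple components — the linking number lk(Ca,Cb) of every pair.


V = 1 + t + t^2 + t^3
<D> = A^-6 + A^-2 + A^2 + A^6 (w = +2)
3 components over 12 crossings, w = +2
lk(C1,C2): 0
lk(C1,C3) = +1
linking number lk(C2,C3) = 0
9 Fox colorings among 3^12, |V(-1)| = 0: tricolorable
why: |V(-1)| = 0: so tricolorable, since 3 divides 0


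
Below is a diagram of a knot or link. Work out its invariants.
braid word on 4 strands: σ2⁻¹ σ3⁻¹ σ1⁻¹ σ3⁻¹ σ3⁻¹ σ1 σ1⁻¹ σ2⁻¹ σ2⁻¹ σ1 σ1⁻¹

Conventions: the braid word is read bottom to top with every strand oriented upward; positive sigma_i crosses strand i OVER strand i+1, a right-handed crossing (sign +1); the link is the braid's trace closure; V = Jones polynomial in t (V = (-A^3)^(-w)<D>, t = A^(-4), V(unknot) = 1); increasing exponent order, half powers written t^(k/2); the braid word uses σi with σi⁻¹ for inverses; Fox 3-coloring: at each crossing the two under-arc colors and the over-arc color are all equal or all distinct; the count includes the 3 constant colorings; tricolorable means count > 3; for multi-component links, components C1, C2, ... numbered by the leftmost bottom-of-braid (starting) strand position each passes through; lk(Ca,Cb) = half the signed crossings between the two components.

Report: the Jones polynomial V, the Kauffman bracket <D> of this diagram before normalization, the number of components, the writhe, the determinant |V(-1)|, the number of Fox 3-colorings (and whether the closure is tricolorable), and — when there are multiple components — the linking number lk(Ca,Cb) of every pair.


Jones polynomial: V(t) = t^-8 - 2t^-7 + t^-6 - 2t^-5 + 2t^-4 + t^-2
<D> = -A^-13 - 2A^-5 + 2A^-1 - A^3 + 2A^7 - A^11; writhe -7
components 1, writhe -7 (11 crossings)
3-colorings: 27 of 3^11, det 9 — tricolorable
note: V spans 6 powers of t: at least 6 crossings in any diagram


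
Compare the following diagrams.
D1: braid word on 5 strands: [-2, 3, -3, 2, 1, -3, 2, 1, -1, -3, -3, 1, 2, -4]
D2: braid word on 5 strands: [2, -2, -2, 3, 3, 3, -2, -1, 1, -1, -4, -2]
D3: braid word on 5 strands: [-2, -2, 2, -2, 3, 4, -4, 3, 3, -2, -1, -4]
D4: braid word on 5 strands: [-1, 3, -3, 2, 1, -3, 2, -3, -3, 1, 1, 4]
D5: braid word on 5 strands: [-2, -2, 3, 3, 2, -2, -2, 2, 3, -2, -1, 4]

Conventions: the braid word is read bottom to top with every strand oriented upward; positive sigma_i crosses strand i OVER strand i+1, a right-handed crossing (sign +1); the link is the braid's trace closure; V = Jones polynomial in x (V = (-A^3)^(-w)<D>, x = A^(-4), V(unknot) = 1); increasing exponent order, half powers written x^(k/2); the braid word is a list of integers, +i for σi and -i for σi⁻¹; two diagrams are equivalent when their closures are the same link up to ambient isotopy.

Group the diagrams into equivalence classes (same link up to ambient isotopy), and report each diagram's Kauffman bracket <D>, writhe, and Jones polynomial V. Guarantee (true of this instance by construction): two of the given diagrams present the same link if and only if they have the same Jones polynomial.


equivalence classes: {D1, D4} | {D2, D3, D5}
D1 (bracket -A^-12 + 2A^-8 - 2A^-4 + 3 - 2A^4 + 2A^8 - A^12; 14 crossings at w = 0): V = -x^-3 + 2x^-2 - 2x^-1 + 3 - 2x + 2x^2 - x^3
D2 (bracket -A^-18 + A^-14 - A^-10 + 3A^-6 - A^-2 + A^2 - A^6; 12 crossings at w = -2): V = -x^-3 + x^-2 - x^-1 + 3 - x + x^2 - x^3
V(D3) = -x^-3 + x^-2 - x^-1 + 3 - x + x^2 - x^3  (w -2, c 12, <D> = -A^-18 + A^-14 - A^-10 + 3A^-6 - A^-2 + A^2 - A^6)
D4 (bracket -A^-6 + 2A^-2 - 2A^2 + 3A^6 - 2A^10 + 2A^14 - A^18; 12 crossings at w = +2): V = -x^-3 + 2x^-2 - 2x^-1 + 3 - 2x + 2x^2 - x^3
V(D5) = -x^-3 + x^-2 - x^-1 + 3 - x + x^2 - x^3  [12 crossings, <D> = -A^-12 + A^-8 - A^-4 + 3 - A^4 + A^8 - A^12, w = 0]
observation: comparing 5 Jones polynomials yields 2 groups


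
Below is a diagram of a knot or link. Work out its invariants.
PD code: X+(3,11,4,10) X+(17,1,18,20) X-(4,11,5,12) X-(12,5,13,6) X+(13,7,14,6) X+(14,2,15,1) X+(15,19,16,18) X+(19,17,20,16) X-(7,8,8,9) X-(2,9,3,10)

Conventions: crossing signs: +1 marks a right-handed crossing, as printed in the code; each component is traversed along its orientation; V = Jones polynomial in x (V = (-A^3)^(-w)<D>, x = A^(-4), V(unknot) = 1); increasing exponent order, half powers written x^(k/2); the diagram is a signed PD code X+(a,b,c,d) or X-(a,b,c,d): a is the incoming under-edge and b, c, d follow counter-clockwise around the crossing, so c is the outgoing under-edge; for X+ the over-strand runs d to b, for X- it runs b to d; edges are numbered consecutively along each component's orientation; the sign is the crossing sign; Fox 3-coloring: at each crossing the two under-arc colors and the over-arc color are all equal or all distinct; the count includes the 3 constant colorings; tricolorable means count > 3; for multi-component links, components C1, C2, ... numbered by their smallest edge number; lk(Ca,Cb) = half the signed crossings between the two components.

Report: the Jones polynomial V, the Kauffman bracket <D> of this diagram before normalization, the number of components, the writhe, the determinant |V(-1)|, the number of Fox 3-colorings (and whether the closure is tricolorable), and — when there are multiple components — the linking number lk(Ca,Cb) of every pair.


V(x) = x + x^3 - x^4
bracket: -A^-10 + A^-6 + A^2, w = +2
1 component, writhe +2, over 10 crossings
det 3, colorings 9 of 3^10 — tricolorable
observation: V spans 3 powers of x: at least 3 crossings in any diagram


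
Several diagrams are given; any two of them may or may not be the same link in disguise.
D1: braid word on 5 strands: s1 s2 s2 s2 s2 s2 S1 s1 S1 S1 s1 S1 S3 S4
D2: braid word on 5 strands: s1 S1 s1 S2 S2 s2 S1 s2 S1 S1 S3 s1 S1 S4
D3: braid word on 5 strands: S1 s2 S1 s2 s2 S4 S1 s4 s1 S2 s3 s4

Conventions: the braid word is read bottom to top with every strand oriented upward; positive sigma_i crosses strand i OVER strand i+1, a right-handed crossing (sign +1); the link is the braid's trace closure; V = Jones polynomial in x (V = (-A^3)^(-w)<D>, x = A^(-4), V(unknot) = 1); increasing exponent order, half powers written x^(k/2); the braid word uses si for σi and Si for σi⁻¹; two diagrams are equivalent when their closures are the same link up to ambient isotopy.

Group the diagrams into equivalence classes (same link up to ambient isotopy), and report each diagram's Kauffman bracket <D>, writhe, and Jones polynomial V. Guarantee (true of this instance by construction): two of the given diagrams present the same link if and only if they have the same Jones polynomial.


grouping into links: {D1} | {D2} | {D3}
V(D1) = x^2 + x^4 - x^5 + x^6 - x^7  (w +2, c 14, <D> = -A^-22 + A^-18 - A^-14 + A^-10 + A^-2)
V(D2) = 1  (w -4, c 14, <D> = A^-12)
V(D3) = x^-2 - x^-1 + 1 - x + x^2  [12 crossings, <D> = A^-2 - A^2 + A^6 - A^10 + A^14, w = +2]
why: V(x) takes 3 values over 3 diagrams, fixing the grouping


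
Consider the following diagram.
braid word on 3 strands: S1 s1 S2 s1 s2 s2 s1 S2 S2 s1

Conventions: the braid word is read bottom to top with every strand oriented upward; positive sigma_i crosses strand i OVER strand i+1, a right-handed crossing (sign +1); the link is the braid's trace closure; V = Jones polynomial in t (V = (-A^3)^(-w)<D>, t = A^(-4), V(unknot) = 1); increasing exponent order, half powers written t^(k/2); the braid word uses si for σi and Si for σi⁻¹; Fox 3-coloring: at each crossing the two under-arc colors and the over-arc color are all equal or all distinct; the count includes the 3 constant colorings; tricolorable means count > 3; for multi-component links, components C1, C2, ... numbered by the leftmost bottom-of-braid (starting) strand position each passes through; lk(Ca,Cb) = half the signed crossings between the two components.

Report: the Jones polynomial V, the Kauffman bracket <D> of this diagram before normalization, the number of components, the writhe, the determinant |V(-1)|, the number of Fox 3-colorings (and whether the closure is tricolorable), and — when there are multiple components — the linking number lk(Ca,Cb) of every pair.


Jones polynomial: V(t) = -t^-1 + 2 - t + 2t^2 - t^3 + t^4 - t^5
<D> = -A^-14 + A^-10 - A^-6 + 2A^-2 - A^2 + 2A^6 - A^10; writhe +2
components 1, writhe +2 (10 crossings)
3-colorings: 9 of 3^10, det 9 — tricolorable
note: free reduction leaves σ2⁻¹ σ1 σ2 σ2 σ1 σ2⁻¹ σ2⁻¹ σ1 of the original 10 letters


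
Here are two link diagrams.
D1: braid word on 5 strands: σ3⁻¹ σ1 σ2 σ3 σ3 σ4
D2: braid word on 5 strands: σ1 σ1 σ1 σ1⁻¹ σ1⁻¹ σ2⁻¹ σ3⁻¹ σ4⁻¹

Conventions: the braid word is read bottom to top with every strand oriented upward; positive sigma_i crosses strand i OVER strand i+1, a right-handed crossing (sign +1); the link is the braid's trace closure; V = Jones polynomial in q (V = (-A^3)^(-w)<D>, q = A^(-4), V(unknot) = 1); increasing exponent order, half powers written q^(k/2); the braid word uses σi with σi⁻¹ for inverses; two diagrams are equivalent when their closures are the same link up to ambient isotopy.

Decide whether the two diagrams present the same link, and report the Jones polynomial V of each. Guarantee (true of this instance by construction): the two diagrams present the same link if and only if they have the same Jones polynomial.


equivalent: yes
D1 (bracket A^12; 6 crossings at w = +4): V = 1
D2 (bracket A^-6; 8 crossings at w = -2): V = 1
key observation: one V(q) for all 2 diagrams — one class (guaranteed)


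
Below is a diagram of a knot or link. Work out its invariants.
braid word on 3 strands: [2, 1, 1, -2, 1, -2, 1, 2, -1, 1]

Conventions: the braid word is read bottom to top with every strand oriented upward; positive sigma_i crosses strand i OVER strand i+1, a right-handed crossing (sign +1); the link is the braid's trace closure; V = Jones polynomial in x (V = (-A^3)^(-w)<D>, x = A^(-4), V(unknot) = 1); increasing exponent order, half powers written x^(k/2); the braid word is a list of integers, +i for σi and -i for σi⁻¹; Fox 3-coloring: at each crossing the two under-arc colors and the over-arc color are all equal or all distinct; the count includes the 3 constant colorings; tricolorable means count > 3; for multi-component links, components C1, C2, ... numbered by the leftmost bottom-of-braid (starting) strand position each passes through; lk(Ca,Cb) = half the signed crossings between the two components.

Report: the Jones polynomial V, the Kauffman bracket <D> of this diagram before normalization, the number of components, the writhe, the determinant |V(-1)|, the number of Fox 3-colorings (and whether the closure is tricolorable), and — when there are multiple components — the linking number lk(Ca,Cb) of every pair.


Jones polynomial: V(x) = 2x - 2x^2 + 3x^3 - 3x^4 + 2x^5 - 2x^6 + x^7
<D> = A^-16 - 2A^-12 + 2A^-8 - 3A^-4 + 3 - 2A^4 + 2A^8; writhe +4
components 1, writhe +4 (10 crossings)
3-colorings: 9 of 3^10, det 15 — tricolorable
note: det 15 = |V(-1)|; divisible by 3, so tricolorable


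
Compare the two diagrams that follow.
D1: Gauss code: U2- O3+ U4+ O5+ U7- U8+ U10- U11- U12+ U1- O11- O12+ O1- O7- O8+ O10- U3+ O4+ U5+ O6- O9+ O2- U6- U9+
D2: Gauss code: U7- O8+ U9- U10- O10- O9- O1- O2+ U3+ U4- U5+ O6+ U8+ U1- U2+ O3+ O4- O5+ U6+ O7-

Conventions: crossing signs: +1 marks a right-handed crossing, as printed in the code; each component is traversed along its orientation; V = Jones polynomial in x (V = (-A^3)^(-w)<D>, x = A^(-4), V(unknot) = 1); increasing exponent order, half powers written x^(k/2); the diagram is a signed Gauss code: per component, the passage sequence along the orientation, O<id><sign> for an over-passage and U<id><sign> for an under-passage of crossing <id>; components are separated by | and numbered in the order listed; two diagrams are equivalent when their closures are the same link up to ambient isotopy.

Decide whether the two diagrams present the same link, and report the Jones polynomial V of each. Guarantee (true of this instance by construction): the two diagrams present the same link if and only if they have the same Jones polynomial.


equivalent: yes
V(D1) = x + x^3 - x^4  (w 0, c 12, <D> = -A^-16 + A^-12 + A^-4)
V(D2) = x + x^3 - x^4  [10 crossings, <D> = -A^-16 + A^-12 + A^-4, w = 0]
key observation: all 2 diagrams share one V(x), hence one class


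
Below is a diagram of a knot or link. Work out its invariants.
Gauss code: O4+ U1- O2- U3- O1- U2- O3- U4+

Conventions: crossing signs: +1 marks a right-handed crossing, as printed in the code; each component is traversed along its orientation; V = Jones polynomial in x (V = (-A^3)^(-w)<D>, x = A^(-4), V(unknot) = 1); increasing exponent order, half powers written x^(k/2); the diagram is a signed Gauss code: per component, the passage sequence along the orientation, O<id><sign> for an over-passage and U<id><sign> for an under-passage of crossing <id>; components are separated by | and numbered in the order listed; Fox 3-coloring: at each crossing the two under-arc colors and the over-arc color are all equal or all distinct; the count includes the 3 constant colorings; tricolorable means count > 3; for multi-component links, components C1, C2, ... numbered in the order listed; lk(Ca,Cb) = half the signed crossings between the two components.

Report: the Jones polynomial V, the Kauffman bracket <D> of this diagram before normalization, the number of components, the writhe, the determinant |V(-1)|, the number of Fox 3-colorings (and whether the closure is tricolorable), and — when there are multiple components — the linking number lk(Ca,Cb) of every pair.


V(x) = -x^-4 + x^-3 + x^-1
bracket: A^-2 + A^6 - A^10, w = -2
1 component, writhe -2, over 4 crossings
det 3, colorings 9 of 3^4 — tricolorable
observation: w = -2 (over 4 crossings) is diagram-only; (-A^3)^(2) removes it from V


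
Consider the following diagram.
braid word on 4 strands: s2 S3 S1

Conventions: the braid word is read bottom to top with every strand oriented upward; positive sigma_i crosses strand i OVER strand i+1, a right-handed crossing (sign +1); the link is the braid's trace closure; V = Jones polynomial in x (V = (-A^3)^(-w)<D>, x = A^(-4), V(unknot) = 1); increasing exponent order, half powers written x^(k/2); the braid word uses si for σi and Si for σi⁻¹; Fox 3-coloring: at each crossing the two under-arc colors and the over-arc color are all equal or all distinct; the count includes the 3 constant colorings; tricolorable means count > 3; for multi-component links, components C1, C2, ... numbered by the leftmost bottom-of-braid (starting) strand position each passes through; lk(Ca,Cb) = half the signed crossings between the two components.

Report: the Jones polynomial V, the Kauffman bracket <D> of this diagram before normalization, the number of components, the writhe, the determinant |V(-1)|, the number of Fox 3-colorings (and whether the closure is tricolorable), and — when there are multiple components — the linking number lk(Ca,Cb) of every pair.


V = 1
<D> = -A^-3 (w = -1)
1 component over 3 crossings, w = -1
3 Fox colorings among 3^3, |V(-1)| = 1: not tricolorable
why: det 1 = |V(-1)|; not divisible by 3, so not tricolorable


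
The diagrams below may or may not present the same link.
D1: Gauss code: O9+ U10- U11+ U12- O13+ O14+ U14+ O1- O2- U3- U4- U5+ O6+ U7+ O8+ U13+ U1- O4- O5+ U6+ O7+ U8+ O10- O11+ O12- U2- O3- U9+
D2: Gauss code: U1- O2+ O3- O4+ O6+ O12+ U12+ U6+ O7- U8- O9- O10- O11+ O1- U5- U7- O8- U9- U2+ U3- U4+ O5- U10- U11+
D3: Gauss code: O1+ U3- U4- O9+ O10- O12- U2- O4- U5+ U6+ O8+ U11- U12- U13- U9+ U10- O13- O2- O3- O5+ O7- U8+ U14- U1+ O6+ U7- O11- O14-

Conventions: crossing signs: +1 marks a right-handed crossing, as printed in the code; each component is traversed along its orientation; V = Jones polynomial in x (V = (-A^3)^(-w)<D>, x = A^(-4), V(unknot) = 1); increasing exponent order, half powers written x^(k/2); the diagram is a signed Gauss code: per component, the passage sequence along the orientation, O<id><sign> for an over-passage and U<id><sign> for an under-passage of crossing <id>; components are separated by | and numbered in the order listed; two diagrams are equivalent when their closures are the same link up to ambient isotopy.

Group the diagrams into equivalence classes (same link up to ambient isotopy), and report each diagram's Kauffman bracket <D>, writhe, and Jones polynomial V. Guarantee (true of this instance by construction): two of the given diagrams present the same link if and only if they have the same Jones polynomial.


equivalence classes: {D1} | {D2} | {D3}
D1 (bracket -A^-6 + A^-2 - A^2 + 3A^6 - A^10 + A^14 - A^18; 14 crossings at w = +2): V = -x^-3 + x^-2 - x^-1 + 3 - x + x^2 - x^3
V(D2) = -x^-6 + x^-5 - x^-4 + 2x^-3 - x^-2 + x^-1  [12 crossings, <D> = A^-2 - A^2 + 2A^6 - A^10 + A^14 - A^18, w = -2]
V(D3) = x^-5 - 2x^-4 + 2x^-3 - 2x^-2 + 2x^-1 - 1 + x  (w -4, c 14, <D> = A^-16 - A^-12 + 2A^-8 - 2A^-4 + 2 - 2A^4 + A^8)
observation: 3 values of V(x) split the 3 diagrams


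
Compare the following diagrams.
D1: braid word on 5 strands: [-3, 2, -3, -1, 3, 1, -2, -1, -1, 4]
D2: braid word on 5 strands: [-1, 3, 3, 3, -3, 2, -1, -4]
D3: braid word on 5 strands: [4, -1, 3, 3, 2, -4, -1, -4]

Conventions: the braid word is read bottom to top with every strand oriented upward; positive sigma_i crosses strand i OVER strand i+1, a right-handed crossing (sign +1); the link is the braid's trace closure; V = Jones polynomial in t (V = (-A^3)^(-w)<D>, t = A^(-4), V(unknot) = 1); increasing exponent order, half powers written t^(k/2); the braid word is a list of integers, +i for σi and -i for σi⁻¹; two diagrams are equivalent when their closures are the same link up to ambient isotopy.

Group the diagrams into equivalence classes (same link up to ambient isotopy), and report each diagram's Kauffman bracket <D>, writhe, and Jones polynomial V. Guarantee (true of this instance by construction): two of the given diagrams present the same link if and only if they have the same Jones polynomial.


grouping into links: {D1} | {D2, D3}
V(D1) = t^-3 + t^-2 + t^-1 + 1  (w -2, c 10, <D> = A^-6 + A^-2 + A^2 + A^6)
V(D2) = t^-2 + 2 + t^2  [8 crossings, <D> = A^-8 + 2 + A^8, w = 0]
D3 (bracket A^-8 + 2 + A^8; 8 crossings at w = 0): V = t^-2 + 2 + t^2
why: 2 classes among 3 diagrams; unequal V(t) rules out equality


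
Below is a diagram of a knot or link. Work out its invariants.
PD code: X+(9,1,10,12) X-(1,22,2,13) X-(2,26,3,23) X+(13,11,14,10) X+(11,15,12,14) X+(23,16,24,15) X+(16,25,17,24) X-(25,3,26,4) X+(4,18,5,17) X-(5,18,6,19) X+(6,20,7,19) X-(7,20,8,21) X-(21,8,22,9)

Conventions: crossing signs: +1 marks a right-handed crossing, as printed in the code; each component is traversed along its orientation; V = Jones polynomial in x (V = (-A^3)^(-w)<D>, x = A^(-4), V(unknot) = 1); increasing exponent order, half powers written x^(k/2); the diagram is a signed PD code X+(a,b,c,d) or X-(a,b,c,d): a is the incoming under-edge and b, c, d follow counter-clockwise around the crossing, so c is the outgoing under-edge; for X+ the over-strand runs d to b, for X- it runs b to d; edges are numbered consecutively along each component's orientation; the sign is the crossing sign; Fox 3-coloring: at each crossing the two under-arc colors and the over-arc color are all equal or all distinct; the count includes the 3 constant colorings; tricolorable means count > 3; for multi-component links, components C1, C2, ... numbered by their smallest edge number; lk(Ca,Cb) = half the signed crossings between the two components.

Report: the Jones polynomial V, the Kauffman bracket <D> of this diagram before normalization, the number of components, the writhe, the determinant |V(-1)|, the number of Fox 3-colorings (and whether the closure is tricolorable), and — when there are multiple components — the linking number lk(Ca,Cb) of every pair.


Jones polynomial: V(x) = x^-3 - x^-2 + 2x^-1 - 1 + 3x - x^2 + 2x^3 - x^4
<D> = A^-13 - 2A^-9 + A^-5 - 3A^-1 + A^3 - 2A^7 + A^11 - A^15; writhe +1
components 3, writhe +1 (13 crossings)
linking number lk(C1,C2) = 0
lk(C1,C3): -1
lk(C2,C3) = +1
3-colorings: 9 of 3^13, det 12 — tricolorable
note: w = +1 shifts under R1 moves; the (-A^3)^(-1) factor cancels that in V


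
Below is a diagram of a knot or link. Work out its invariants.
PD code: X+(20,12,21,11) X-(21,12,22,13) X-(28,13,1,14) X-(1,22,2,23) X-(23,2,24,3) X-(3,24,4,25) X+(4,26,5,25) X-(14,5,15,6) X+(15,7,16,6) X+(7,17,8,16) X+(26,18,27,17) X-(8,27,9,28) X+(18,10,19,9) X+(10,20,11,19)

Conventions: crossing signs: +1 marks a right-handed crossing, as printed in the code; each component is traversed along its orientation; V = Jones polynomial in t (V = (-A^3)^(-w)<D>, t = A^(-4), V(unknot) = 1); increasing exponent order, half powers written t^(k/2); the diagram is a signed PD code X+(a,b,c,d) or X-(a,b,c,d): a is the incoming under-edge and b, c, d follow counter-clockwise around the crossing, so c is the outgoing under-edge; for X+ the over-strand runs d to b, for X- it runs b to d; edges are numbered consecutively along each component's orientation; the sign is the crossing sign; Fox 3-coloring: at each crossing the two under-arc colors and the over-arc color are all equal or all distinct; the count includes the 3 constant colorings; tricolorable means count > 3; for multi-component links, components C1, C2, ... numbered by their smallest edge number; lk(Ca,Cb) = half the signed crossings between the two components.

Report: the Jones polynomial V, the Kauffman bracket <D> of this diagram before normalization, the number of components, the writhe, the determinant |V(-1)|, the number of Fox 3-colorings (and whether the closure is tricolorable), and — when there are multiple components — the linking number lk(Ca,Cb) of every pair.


V(t) = -t^-3 + t^-2 - t^-1 + 3 - t + t^2 - t^3
bracket: -A^-12 + A^-8 - A^-4 + 3 - A^4 + A^8 - A^12, w = 0
1 component, writhe 0, over 14 crossings
det 9, colorings 27 of 3^14 — tricolorable
observation: palindromic: swapping t for 1/t fixes V


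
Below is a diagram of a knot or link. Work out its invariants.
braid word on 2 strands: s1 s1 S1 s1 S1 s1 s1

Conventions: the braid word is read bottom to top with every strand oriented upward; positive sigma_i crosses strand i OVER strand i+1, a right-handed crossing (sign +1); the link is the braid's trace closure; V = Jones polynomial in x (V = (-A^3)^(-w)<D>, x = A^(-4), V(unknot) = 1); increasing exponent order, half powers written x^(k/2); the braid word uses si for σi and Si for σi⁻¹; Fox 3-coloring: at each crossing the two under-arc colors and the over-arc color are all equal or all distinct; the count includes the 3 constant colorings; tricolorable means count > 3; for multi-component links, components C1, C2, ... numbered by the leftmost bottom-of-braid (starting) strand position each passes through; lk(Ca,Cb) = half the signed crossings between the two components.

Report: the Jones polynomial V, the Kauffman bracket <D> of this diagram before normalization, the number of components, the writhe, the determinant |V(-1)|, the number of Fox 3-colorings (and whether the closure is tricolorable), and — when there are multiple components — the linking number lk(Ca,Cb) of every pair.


V = x + x^3 - x^4
<D> = A^-7 - A^-3 - A^5 (w = +3)
1 component over 7 crossings, w = +3
9 Fox colorings among 3^7, |V(-1)| = 3: tricolorable
why: one generator, power 3: the (2,3) torus pattern


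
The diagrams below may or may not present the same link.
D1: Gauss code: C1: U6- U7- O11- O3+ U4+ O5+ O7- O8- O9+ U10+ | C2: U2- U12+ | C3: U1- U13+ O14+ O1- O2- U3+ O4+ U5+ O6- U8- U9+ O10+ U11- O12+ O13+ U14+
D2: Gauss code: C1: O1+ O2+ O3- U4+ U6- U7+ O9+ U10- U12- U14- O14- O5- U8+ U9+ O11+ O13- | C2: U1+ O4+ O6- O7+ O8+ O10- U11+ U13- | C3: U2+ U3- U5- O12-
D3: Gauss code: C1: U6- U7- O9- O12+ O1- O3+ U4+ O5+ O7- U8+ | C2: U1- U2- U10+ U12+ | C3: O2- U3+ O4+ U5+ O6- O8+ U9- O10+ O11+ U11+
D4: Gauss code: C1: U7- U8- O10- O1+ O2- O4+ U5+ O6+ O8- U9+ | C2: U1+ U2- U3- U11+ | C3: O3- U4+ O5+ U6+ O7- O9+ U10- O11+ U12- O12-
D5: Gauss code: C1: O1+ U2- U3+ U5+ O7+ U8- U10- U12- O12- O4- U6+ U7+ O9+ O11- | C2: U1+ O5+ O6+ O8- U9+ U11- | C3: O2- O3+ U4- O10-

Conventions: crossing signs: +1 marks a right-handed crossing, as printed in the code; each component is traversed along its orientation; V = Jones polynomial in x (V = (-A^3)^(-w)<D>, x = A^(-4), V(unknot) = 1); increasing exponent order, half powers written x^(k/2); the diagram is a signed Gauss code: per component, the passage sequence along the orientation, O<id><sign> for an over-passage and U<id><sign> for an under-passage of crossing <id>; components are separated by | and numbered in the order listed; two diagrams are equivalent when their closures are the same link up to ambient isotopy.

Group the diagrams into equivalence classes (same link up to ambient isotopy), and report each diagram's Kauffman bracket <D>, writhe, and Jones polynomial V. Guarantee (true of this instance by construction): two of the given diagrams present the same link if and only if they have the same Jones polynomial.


classes: {D1, D3, D4} | {D2, D5}
V(D1) = 1 + x + x^2 + x^3  [14 crossings, <D> = A^-6 + A^-2 + A^2 + A^6, w = +2]
D2 (bracket A^-8 + 2 + A^8; 14 crossings at w = 0): V = x^-2 + 2 + x^2
V(D3) = 1 + x + x^2 + x^3  (w +2, c 12, <D> = A^-6 + A^-2 + A^2 + A^6)
V(D4) = 1 + x + x^2 + x^3  [12 crossings, <D> = A^-12 + A^-8 + A^-4 + 1, w = 0]
D5 (bracket A^-8 + 2 + A^8; 12 crossings at w = 0): V = x^-2 + 2 + x^2
note: comparing 5 Jones polynomials yields 2 groups


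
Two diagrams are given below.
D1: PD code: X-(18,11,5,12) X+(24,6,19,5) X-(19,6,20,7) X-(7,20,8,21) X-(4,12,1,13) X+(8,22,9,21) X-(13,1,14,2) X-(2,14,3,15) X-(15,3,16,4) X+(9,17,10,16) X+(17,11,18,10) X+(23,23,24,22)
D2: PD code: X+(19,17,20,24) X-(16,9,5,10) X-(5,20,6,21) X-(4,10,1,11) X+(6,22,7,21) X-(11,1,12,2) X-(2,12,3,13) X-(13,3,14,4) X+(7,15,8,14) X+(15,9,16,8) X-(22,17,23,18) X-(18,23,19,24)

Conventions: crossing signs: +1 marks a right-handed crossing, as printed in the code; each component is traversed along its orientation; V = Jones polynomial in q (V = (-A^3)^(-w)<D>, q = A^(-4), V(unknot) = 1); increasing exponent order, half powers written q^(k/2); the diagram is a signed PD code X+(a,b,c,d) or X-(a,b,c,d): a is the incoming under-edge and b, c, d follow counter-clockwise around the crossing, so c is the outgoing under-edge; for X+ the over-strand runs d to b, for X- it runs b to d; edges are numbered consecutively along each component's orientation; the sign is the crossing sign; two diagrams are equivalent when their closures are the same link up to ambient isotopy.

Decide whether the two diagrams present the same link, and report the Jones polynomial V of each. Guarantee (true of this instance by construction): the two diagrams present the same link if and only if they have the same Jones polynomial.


equivalent: yes
D1 (bracket A^-2 + A^2 + A^6 + A^18; 12 crossings at w = -2): V = q^-6 + q^-3 + q^-2 + q^-1
V(D2) = q^-6 + q^-3 + q^-2 + q^-1  (w -4, c 12, <D> = A^-8 + A^-4 + 1 + A^12)
key observation: one V(q) for all 2 diagrams — one class (guaranteed)
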